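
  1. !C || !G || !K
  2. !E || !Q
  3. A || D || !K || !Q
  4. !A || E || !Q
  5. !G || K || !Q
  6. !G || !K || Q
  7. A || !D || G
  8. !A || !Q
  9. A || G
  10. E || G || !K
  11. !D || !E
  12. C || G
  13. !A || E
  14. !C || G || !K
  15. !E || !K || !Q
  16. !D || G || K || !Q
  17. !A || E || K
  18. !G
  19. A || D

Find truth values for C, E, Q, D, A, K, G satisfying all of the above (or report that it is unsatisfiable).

Unit clause (!G) forces G = False.
In (A || G) only A is left, so A = True.
In (C || G) only C is left, so C = True.
In (!A || E) only E is left, so E = True.
In (!C || G || !K) only !K is left, so K = False.
In (!E || !Q) only !Q is left, so Q = False.
In (!D || !E) only !D is left, so D = False.
All clauses satisfied.

C = True; E = True; Q = False; D = False; A = True; K = False; G = False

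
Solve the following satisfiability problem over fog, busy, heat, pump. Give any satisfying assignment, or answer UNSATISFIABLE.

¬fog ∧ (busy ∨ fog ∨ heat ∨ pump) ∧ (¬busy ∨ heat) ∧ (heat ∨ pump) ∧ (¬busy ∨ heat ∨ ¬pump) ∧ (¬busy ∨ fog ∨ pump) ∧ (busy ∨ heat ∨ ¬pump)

Unit clause (¬fog) forces fog = False.
Set busy = False.
Set heat = True.
Set pump = True.
Check each clause:
  (¬fog): ¬fog holds.
  (busy ∨ fog ∨ heat ∨ pump): heat holds.
  (¬busy ∨ heat): ¬busy holds.
  (heat ∨ pump): heat holds.
  (¬busy ∨ heat ∨ ¬pump): ¬busy holds.
  (¬busy ∨ fog ∨ pump): ¬busy holds.
  (busy ∨ heat ∨ ¬pump): heat holds.
All clauses satisfied.

fog = False, busy = False, heat = True, pump = True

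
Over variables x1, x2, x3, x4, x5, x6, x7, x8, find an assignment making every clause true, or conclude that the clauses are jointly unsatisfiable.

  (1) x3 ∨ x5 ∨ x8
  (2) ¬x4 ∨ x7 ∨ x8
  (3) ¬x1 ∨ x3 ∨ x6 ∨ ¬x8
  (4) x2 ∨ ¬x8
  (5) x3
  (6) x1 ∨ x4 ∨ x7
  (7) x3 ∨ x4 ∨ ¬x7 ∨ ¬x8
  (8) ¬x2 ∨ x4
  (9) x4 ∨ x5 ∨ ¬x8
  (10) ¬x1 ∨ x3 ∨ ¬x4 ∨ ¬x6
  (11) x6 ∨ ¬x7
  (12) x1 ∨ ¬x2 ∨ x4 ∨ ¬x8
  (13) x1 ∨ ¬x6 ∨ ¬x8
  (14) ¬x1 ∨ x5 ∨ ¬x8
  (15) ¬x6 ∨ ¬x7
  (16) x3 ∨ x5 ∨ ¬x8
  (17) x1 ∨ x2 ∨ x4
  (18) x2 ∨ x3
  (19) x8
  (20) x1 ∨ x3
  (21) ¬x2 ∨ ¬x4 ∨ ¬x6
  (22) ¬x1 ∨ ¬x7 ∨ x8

Unit clause (x3) forces x3 = True.
Unit clause (x8) forces x8 = True.
In (x2 ∨ ¬x8) only x2 is left, so x2 = True.
In (¬x2 ∨ x4) only x4 is left, so x4 = True.
In (¬x2 ∨ ¬x4 ∨ ¬x6) only ¬x6 is left, so x6 = False.
In (x6 ∨ ¬x7) only ¬x7 is left, so x7 = False.
Set x1 = True.
  then (¬x1 ∨ x5 ∨ ¬x8) forces x5 = True.
All clauses satisfied.

x1=T, x2=T, x3=T, x4=T, x5=T, x6=F, x7=F, x8=T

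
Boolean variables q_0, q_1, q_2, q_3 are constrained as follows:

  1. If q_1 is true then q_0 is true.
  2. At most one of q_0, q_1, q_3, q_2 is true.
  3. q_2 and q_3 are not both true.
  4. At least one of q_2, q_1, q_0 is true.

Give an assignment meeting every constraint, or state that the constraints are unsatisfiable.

q_0=F; q_1=F; q_2=T; q_3=F

  (1) q_1=F ⇒ q_0: vacuous ✓
  (2) {q_0, q_1, q_3, q_2}: 1 true — at most one ✓
  (3) q_2=T, q_3=F — not both ✓
  (4) {q_2, q_1, q_0}: 1 true — at least one ✓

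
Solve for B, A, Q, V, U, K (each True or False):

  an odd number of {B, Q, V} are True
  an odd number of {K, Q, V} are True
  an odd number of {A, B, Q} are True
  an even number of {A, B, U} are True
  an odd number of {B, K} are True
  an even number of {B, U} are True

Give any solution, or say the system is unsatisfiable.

Adding constraints 1, 2, 5 mod 2: every variable appears an even number of times on the left, so the left side is 0.
But the right sides sum to 1 (mod 2). 0 ≠ 1 — the system is inconsistent.

UNSATISFIABLE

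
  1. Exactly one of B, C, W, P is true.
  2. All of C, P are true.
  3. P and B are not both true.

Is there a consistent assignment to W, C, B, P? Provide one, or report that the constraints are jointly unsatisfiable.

Case P = True:
  (1) with P=T forces B = False.
  (1) with P=T forces C = False.
  Constraint (2) is violated (C=F) — contradiction.
Case P = False:
  Constraint (2) is violated (P=F) — contradiction.
Both cases fail — unsatisfiable.

The formula is unsatisfiable.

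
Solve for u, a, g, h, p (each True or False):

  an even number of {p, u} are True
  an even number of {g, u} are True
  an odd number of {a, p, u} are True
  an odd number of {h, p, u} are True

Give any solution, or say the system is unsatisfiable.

u = True, a = True, g = True, h = True, p = True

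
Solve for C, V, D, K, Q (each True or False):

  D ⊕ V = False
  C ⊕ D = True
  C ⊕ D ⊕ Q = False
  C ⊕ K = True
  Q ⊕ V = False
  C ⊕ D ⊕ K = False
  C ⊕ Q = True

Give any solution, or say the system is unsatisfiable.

C: False, V: True, D: True, K: True, Q: True

D ⊕ V = T ⊕ T = False ✓
C ⊕ D = F ⊕ T = True ✓
C ⊕ D ⊕ Q = F ⊕ T ⊕ T = False ✓
C ⊕ K = F ⊕ T = True ✓
Q ⊕ V = T ⊕ T = False ✓
C ⊕ D ⊕ K = F ⊕ T ⊕ T = False ✓
C ⊕ Q = F ⊕ T = True ✓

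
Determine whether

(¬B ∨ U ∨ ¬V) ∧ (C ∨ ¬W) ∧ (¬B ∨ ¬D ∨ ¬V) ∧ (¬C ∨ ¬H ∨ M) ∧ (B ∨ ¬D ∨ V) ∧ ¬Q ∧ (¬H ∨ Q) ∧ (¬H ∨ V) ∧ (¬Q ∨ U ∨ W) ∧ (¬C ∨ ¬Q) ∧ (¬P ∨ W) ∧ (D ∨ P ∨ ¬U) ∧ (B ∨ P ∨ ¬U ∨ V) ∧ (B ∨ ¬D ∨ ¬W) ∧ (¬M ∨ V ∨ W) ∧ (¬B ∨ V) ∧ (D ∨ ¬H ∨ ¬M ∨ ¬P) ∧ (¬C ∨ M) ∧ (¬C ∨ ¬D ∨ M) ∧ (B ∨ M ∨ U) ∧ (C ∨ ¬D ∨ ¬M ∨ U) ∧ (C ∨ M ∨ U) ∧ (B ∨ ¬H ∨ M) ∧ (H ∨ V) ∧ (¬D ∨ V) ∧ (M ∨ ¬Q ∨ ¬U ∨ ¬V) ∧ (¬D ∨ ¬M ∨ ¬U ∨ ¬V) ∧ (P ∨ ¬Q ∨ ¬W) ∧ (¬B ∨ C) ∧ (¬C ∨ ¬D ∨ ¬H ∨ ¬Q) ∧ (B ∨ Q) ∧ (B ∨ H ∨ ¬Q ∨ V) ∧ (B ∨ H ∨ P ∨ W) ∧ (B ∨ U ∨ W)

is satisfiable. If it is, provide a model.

Unit clause (¬Q) forces Q = False.
In (¬H ∨ Q) only ¬H is left, so H = False.
In (H ∨ V) only V is left, so V = True.
In (B ∨ Q) only B is left, so B = True.
In (¬B ∨ U ∨ ¬V) only U is left, so U = True.
In (¬B ∨ ¬D ∨ ¬V) only ¬D is left, so D = False.
In (D ∨ P ∨ ¬U) only P is left, so P = True.
In (¬B ∨ C) only C is left, so C = True.
In (¬P ∨ W) only W is left, so W = True.
In (¬C ∨ M) only M is left, so M = True.
All clauses satisfied.

U: True; D: False; P: True; W: True; V: True; M: True; Q: False; B: True; H: False; C: True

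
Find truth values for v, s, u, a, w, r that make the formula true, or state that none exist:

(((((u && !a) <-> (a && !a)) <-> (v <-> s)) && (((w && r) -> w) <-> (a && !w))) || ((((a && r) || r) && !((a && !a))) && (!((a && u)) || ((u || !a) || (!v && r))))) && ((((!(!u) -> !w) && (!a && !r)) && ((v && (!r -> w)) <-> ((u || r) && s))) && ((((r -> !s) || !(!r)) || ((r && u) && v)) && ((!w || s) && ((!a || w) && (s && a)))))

UNSATISFIABLE

Case a = True: the conjunct !a is False.
Case a = False: the conjunct a is False.
Both cases fail — unsatisfiable.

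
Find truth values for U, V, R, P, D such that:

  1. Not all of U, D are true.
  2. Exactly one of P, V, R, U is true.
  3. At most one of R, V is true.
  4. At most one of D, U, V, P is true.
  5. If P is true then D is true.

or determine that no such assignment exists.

U: True, V: False, R: False, P: False, D: False

  (1) {U, D}: 1/2 true — not all ✓
  (2) {P, V, R, U}: 1 true — exactly one ✓
  (3) {R, V}: 0 true — at most one ✓
  (4) {D, U, V, P}: 1 true — at most one ✓
  (5) P=F ⇒ D: vacuous ✓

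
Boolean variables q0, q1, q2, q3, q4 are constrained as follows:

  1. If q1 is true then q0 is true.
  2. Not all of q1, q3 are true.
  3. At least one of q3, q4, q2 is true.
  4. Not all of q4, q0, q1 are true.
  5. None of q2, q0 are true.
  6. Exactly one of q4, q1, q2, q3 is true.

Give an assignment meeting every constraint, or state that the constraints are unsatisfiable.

q0 = False, q1 = False, q2 = False, q3 = False, q4 = True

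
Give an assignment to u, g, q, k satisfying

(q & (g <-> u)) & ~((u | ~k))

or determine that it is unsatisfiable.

u=F, g=F, q=T, k=T

  q & (g <-> u) = True
    g <-> u = True
  ~((u | ~k)) = True
    u | ~k = False
      ~k = False
Both conjuncts True, so the formula holds.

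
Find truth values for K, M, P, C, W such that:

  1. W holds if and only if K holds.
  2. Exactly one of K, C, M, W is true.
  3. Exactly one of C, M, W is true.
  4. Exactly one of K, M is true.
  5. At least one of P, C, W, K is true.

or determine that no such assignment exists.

K = False; M = True; P = True; C = False; W = False

  (1) W=F, K=F — same ✓
  (2) {K, C, M, W}: 1 true — exactly one ✓
  (3) {C, M, W}: 1 true — exactly one ✓
  (4) {K, M}: 1 true — exactly one ✓
  (5) {P, C, W, K}: 1 true — at least one ✓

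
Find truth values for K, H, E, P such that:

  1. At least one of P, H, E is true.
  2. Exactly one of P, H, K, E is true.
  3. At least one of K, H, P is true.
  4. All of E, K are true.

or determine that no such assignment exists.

Unsatisfiable

Case E = True:
  (2) with E=T forces P = False.
  (2) with E=T forces H = False.
  (2) with E=T forces K = False.
  Constraint (3) is violated (K=F, H=F, P=F) — contradiction.
Case E = False:
  Constraint (4) is violated (E=F) — contradiction.
Both cases fail — unsatisfiable.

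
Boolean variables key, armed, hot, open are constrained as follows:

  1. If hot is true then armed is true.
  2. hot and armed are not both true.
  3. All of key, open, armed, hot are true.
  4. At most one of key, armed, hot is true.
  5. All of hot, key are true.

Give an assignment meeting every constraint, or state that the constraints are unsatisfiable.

The formula is unsatisfiable.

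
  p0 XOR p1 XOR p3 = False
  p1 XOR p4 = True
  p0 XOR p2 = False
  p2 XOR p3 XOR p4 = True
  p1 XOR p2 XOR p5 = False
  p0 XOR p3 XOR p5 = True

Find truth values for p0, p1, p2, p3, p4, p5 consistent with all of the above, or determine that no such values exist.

p0=T, p1=T, p2=T, p3=F, p4=F, p5=F

p0 XOR p1 XOR p3 = T XOR T XOR F = False ✓
p1 XOR p4 = T XOR F = True ✓
p0 XOR p2 = T XOR T = False ✓
p2 XOR p3 XOR p4 = T XOR F XOR F = True ✓
p1 XOR p2 XOR p5 = T XOR T XOR F = False ✓
p0 XOR p3 XOR p5 = T XOR F XOR F = True ✓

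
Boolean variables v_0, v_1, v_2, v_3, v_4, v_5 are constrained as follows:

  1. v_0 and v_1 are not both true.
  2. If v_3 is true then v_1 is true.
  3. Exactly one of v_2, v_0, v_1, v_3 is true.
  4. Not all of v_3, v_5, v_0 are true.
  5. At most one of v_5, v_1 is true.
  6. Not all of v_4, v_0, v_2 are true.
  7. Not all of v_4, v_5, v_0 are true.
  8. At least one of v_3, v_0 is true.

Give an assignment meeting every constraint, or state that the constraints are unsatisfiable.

v_0 = True; v_1 = False; v_2 = False; v_3 = False; v_4 = False; v_5 = False

  (1) v_0=T, v_1=F — not both ✓
  (2) v_3=F ⇒ v_1: vacuous ✓
  (3) {v_2, v_0, v_1, v_3}: 1 true — exactly one ✓
  (4) {v_3, v_5, v_0}: 1/3 true — not all ✓
  (5) {v_5, v_1}: 0 true — at most one ✓
  (6) {v_4, v_0, v_2}: 1/3 true — not all ✓
  (7) {v_4, v_5, v_0}: 1/3 true — not all ✓
  (8) {v_3, v_0}: 1 true — at least one ✓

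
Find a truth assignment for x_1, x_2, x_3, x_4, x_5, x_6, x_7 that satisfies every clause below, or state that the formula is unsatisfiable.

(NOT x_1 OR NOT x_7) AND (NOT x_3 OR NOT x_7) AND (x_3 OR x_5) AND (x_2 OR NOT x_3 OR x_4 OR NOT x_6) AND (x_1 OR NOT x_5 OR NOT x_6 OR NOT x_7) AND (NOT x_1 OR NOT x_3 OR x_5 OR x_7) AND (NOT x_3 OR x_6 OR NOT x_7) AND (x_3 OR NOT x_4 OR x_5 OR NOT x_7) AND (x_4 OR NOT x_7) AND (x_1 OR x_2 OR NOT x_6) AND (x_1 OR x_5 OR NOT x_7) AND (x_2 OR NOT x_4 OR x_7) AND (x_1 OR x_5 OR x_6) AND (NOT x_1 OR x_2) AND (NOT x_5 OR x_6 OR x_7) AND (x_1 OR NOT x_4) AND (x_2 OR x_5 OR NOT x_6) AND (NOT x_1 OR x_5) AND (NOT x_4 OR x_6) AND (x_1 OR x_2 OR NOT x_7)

Set x_1 = True.
  then (NOT x_1 OR NOT x_7) forces x_7 = False.
  then (NOT x_1 OR x_2) forces x_2 = True.
  then (NOT x_1 OR x_5) forces x_5 = True.
  then (NOT x_5 OR x_6 OR x_7) forces x_6 = True.
Set x_3 = True.
Set x_4 = False.
All clauses satisfied.

x_1: True, x_2: True, x_3: True, x_4: False, x_5: True, x_6: True, x_7: False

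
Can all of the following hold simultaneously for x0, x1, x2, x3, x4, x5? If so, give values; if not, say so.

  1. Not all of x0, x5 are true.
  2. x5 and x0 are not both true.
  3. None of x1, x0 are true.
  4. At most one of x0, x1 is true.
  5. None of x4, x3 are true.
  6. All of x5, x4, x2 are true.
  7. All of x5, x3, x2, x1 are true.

No satisfying assignment exists.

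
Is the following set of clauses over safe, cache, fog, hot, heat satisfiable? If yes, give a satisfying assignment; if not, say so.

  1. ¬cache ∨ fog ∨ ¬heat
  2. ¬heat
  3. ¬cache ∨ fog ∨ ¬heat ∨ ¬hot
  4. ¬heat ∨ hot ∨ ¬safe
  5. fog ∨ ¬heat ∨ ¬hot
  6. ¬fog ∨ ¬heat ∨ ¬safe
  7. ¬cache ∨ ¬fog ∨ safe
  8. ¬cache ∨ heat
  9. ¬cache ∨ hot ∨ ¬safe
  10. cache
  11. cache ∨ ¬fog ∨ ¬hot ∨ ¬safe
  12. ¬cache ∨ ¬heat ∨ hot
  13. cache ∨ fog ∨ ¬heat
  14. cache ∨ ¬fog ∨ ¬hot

Case cache = True:
  (¬heat) forces heat = False.
  Clause (¬cache ∨ heat) is falsified — contradiction.
Case cache = False:
  Clause (cache) is falsified — contradiction.
Both cases fail, so the formula is unsatisfiable.

UNSATISFIABLE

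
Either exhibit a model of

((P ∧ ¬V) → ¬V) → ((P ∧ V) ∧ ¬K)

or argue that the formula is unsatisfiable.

P = True, V = True, K = False

  ((P ∧ ¬V) → ¬V) → ((P ∧ V) ∧ ¬K) = True
    (P ∧ ¬V) → ¬V = True
      P ∧ ¬V = False
        ¬V = False
      ¬V = False
    (P ∧ V) ∧ ¬K = True
      P ∧ V = True
      ¬K = True
The formula evaluates to True.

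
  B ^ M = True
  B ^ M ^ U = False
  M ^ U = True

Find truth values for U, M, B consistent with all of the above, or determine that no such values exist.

U = True; M = False; B = True

B ^ M = T ^ F = True ✓
B ^ M ^ U = T ^ F ^ T = False ✓
M ^ U = F ^ T = True ✓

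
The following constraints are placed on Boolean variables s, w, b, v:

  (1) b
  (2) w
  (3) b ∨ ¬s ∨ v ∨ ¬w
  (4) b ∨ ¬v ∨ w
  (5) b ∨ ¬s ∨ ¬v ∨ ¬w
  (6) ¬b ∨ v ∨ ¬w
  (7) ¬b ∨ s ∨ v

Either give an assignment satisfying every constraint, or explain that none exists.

Unit clause (b) forces b = True.
Unit clause (w) forces w = True.
In (¬b ∨ v ∨ ¬w) only v is left, so v = True.
Set s = True.
Check each clause:
  (b): b holds.
  (w): w holds.
  (b ∨ ¬s ∨ v ∨ ¬w): b holds.
  (b ∨ ¬v ∨ w): b holds.
  (b ∨ ¬s ∨ ¬v ∨ ¬w): b holds.
  (¬b ∨ v ∨ ¬w): v holds.
  (¬b ∨ s ∨ v): s holds.
All clauses satisfied.

s: True, w: True, b: True, v: True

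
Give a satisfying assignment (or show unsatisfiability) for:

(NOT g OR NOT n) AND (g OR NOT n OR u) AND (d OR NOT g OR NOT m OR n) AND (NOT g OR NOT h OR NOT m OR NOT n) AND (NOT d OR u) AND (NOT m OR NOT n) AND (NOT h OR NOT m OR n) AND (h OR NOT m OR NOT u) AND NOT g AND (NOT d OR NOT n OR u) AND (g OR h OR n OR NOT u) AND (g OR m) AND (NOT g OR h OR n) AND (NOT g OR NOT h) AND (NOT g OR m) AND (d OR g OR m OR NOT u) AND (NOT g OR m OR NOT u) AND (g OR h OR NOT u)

Unit clause (NOT g) forces g = False.
In (g OR m) only m is left, so m = True.
In (NOT m OR NOT n) only NOT n is left, so n = False.
In (NOT h OR NOT m OR n) only NOT h is left, so h = False.
In (h OR NOT m OR NOT u) only NOT u is left, so u = False.
In (NOT d OR u) only NOT d is left, so d = False.
All clauses satisfied.

m = True, u = False, d = False, n = False, g = False, h = False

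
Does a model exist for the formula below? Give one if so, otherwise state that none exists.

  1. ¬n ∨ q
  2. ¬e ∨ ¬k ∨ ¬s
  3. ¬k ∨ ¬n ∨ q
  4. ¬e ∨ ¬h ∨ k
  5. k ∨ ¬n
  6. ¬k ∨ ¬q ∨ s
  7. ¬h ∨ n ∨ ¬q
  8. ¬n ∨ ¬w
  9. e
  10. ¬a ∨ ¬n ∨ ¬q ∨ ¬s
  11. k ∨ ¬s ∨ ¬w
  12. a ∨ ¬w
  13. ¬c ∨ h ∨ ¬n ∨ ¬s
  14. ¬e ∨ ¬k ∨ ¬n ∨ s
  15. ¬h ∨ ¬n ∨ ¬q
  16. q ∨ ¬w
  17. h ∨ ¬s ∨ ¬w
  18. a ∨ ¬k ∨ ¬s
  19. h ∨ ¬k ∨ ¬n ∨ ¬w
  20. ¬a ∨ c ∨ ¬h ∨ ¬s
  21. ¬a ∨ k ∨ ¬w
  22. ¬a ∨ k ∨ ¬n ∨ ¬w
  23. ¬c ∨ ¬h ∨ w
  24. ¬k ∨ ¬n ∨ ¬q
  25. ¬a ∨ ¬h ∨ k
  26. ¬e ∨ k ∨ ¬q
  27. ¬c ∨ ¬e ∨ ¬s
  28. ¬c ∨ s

h = False, e = True, w = False, k = False, s = False, n = False, q = False, c = False, a = False

Unit clause (e) forces e = True.
Set h = False.
Set w = False.
Set k = False.
  then (k ∨ ¬n) forces n = False.
  then (¬e ∨ k ∨ ¬q) forces q = False.
Set s = False.
  then (¬c ∨ s) forces c = False.
Set a = False.
All clauses satisfied.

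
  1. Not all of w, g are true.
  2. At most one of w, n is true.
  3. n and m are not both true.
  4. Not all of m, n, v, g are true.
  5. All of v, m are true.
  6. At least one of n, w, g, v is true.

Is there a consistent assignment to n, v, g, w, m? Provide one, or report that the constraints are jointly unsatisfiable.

n = False; v = True; g = True; w = False; m = True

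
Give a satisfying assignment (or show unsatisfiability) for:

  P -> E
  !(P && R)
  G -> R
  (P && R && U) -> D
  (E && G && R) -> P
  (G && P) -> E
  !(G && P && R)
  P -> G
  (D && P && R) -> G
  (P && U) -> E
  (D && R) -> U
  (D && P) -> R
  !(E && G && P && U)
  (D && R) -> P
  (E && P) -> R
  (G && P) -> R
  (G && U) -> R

Set U = True.
Set R = False.
  then (!G || R || !U) forces G = False.
  then (G || !P) forces P = False.
Set D = True.
Set E = True.
All clauses satisfied.

U: True; R: False; P: False; G: False; D: True; E: True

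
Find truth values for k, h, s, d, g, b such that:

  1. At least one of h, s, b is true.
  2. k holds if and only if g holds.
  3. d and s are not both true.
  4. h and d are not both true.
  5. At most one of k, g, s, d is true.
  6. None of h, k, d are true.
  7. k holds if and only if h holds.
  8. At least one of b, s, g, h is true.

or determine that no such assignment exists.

k = False; h = False; s = False; d = False; g = False; b = True

  (1) {h, s, b}: 1 true — at least one ✓
  (2) k=F, g=F — same ✓
  (3) d=F, s=F — not both ✓
  (4) h=F, d=F — not both ✓
  (5) {k, g, s, d}: 0 true — at most one ✓
  (6) {h, k, d}: 0 true — none ✓
  (7) k=F, h=F — same ✓
  (8) {b, s, g, h}: 1 true — at least one ✓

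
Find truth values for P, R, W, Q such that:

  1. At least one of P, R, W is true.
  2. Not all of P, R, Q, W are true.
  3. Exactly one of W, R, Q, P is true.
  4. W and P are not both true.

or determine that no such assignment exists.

P = False, R = False, W = True, Q = False

  (1) {P, R, W}: 1 true — at least one ✓
  (2) {P, R, Q, W}: 1/4 true — not all ✓
  (3) {W, R, Q, P}: 1 true — exactly one ✓
  (4) W=T, P=F — not both ✓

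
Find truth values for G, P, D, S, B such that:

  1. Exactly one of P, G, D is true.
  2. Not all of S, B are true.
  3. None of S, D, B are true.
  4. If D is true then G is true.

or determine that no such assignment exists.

G: False, P: True, D: False, S: False, B: False

  (1) {P, G, D}: 1 true — exactly one ✓
  (2) {S, B}: 0/2 true — not all ✓
  (3) {S, D, B}: 0 true — none ✓
  (4) D=F ⇒ G: vacuous ✓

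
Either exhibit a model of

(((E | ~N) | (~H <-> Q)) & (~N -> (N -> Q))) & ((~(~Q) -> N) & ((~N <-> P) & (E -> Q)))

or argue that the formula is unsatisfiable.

E=F, H=F, Q=T, P=F, N=T

  ((E | ~N) | (~H <-> Q)) & (~N -> (N -> Q)) = True
    (E | ~N) | (~H <-> Q) = True
      E | ~N = False
        ~N = False
      ~H <-> Q = True
        ~H = True
    ~N -> (N -> Q) = True
      ~N = False
      N -> Q = True
  (~(~Q) -> N) & ((~N <-> P) & (E -> Q)) = True
    ~(~Q) -> N = True
      ~(~Q) = True
        ~Q = False
    (~N <-> P) & (E -> Q) = True
      ~N <-> P = True
        ~N = False
      E -> Q = True
Both conjuncts True, so the formula holds.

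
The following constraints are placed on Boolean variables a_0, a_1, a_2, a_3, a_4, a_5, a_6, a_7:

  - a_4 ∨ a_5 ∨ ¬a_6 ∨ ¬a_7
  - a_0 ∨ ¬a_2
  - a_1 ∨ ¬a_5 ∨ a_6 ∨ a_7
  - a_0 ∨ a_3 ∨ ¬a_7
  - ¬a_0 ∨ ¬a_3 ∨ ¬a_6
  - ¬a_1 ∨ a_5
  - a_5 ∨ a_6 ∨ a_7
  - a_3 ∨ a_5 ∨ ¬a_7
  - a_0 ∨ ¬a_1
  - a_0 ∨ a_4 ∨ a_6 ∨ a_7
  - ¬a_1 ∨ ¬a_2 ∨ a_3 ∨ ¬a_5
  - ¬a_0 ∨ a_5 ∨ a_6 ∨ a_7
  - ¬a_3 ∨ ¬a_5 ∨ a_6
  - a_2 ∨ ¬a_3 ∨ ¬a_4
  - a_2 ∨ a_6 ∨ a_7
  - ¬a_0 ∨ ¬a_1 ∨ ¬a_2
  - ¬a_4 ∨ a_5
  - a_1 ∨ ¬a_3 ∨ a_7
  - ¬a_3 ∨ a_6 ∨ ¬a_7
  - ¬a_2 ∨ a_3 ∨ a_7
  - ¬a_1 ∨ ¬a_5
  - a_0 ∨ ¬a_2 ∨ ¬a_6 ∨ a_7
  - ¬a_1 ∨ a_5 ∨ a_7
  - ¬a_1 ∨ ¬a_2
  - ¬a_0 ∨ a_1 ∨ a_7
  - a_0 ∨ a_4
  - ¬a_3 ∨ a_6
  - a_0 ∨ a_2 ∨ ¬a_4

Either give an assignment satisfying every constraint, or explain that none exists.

Try a_0 = False:
  (a_0 ∨ ¬a_2) forces a_2 = False.
  (a_0 ∨ ¬a_1) forces a_1 = False.
  (a_0 ∨ a_4) forces a_4 = True.
  clause (a_0 ∨ a_2 ∨ ¬a_4) is falsified — backtrack.
So a_0 = True.
Set a_1 = False.
  then (¬a_0 ∨ a_1 ∨ a_7) forces a_7 = True.
Set a_2 = False.
Set a_3 = False.
  then (a_3 ∨ a_5 ∨ ¬a_7) forces a_5 = True.
Set a_4 = True.
Set a_6 = True.
All clauses satisfied.

a_0 = True, a_1 = False, a_2 = False, a_3 = False, a_4 = True, a_5 = True, a_6 = True, a_7 = True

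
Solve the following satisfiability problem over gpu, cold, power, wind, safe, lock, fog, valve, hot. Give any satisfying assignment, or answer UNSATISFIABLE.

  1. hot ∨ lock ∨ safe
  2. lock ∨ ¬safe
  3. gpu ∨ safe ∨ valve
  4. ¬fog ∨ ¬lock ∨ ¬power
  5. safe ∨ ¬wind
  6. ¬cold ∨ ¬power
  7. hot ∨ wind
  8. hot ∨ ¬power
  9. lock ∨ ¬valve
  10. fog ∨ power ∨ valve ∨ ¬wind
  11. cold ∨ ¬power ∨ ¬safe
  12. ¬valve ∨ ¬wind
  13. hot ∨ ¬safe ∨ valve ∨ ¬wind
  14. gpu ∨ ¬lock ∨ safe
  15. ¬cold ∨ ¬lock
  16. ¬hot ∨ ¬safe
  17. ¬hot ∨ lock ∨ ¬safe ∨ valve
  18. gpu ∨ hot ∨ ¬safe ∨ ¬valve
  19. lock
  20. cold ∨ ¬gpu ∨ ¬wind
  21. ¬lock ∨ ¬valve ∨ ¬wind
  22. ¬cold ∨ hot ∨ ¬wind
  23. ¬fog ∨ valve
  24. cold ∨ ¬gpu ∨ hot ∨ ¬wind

gpu = True; cold = False; power = False; wind = False; safe = False; lock = True; fog = False; valve = True; hot = True

Unit clause (lock) forces lock = True.
In (¬cold ∨ ¬lock) only ¬cold is left, so cold = False.
Set gpu = True.
  then (cold ∨ ¬gpu ∨ ¬wind) forces wind = False.
  then (hot ∨ wind) forces hot = True.
  then (¬hot ∨ ¬safe) forces safe = False.
Set power = False.
Set fog = False.
Set valve = True.
All clauses satisfied.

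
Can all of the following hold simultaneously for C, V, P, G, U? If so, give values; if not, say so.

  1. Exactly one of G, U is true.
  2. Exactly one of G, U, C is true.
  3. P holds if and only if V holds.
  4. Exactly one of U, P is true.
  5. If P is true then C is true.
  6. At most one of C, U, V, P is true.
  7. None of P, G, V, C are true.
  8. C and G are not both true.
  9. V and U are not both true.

C = False, V = False, P = False, G = False, U = True

  (1) {G, U}: 1 true — exactly one ✓
  (2) {G, U, C}: 1 true — exactly one ✓
  (3) P=F, V=F — same ✓
  (4) {U, P}: 1 true — exactly one ✓
  (5) P=F ⇒ C: vacuous ✓
  (6) {C, U, V, P}: 1 true — at most one ✓
  (7) {P, G, V, C}: 0 true — none ✓
  (8) C=F, G=F — not both ✓
  (9) V=F, U=T — not both ✓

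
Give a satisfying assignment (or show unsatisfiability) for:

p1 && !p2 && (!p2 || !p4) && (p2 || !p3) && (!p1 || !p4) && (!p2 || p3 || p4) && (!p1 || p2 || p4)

Case p1 = True:
  (!p2) forces p2 = False.
  (p2 || !p3) forces p3 = False.
  (!p1 || !p4) forces p4 = False.
  Clause (!p1 || p2 || p4) is falsified — contradiction.
Case p1 = False:
  Clause (p1) is falsified — contradiction.
Both cases fail, so the formula is unsatisfiable.

Unsatisfiable — no assignment works.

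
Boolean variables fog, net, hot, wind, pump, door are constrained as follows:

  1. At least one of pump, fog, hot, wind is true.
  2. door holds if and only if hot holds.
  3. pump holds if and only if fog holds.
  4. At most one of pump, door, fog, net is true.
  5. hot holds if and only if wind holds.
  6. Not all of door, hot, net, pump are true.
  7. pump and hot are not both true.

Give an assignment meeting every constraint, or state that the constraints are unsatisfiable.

fog: False, net: False, hot: True, wind: True, pump: False, door: True

  (1) {pump, fog, hot, wind}: 2 true — at least one ✓
  (2) door=T, hot=T — same ✓
  (3) pump=F, fog=F — same ✓
  (4) {pump, door, fog, net}: 1 true — at most one ✓
  (5) hot=T, wind=T — same ✓
  (6) {door, hot, net, pump}: 2/4 true — not all ✓
  (7) pump=F, hot=T — not both ✓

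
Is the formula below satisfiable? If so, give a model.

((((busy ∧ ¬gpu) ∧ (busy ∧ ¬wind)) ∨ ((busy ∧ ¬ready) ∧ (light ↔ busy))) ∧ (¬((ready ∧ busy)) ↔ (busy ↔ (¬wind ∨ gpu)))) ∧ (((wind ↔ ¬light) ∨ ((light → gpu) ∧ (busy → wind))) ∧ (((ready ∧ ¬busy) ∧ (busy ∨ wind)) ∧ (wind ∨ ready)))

Unsatisfiable — no assignment works.

Case busy = True: the conjunct ¬busy is False.
Case busy = False: the conjunct ((busy ∧ ¬gpu) ∧ (busy ∧ ¬wind)) ∨ ((busy ∧ ¬ready) ∧ (light ↔ busy)) becomes (False ∧ False) ∨ (False ∧ ¬light) = False.
Both cases fail — unsatisfiable.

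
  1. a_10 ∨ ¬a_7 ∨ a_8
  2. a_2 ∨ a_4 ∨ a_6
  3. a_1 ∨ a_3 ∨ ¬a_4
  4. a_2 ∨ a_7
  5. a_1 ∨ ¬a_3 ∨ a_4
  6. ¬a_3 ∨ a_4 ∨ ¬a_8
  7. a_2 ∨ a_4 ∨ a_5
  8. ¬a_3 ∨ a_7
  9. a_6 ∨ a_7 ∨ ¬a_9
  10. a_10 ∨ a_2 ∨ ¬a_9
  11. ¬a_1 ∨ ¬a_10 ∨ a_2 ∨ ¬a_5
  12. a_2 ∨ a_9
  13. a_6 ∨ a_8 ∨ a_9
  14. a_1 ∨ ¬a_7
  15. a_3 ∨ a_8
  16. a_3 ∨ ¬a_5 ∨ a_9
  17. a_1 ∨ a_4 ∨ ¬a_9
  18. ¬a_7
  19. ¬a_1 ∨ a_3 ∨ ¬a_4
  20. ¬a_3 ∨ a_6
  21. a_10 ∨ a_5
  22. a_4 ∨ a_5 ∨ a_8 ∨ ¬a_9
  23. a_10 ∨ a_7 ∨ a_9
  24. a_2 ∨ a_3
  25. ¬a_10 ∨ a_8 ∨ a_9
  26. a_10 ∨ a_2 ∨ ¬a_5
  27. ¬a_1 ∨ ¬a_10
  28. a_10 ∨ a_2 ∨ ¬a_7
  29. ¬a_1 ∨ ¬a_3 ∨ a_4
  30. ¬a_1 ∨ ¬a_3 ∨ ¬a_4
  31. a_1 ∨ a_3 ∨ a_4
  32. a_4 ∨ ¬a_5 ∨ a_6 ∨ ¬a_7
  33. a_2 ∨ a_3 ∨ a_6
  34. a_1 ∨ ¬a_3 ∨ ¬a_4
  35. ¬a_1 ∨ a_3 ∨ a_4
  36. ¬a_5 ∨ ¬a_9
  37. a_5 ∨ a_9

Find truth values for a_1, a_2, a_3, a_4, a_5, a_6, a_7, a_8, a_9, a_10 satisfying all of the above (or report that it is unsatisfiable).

Case a_1 = True:
  (¬a_7) forces a_7 = False.
  (a_2 ∨ a_7) forces a_2 = True.
  (¬a_3 ∨ a_7) forces a_3 = False.
  (a_3 ∨ a_8) forces a_8 = True.
  (¬a_1 ∨ a_3 ∨ ¬a_4) forces a_4 = False.
  Clause (¬a_1 ∨ a_3 ∨ a_4) is falsified — contradiction.
Case a_1 = False:
  (a_1 ∨ ¬a_7) forces a_7 = False.
  (a_2 ∨ a_7) forces a_2 = True.
  (¬a_3 ∨ a_7) forces a_3 = False.
  (a_1 ∨ a_3 ∨ ¬a_4) forces a_4 = False.
  Clause (a_1 ∨ a_3 ∨ a_4) is falsified — contradiction.
Both cases fail, so the formula is unsatisfiable.

UNSATISFIABLE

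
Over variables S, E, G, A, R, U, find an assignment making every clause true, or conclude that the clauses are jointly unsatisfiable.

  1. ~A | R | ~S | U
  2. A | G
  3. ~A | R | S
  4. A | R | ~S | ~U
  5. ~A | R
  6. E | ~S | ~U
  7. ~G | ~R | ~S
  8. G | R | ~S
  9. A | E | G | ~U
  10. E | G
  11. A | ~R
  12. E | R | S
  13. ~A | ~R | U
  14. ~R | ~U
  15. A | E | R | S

S=T; E=T; G=T; A=F; R=F; U=F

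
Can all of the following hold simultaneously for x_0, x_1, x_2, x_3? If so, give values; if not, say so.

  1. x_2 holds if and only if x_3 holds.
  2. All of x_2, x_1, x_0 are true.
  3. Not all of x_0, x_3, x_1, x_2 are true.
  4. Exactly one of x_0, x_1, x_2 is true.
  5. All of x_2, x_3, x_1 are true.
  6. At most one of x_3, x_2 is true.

Unsatisfiable — no assignment works.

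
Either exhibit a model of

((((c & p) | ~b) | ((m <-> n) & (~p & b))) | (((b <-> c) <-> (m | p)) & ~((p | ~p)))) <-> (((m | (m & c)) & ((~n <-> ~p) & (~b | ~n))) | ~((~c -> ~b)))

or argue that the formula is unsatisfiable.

p = False, b = False, m = True, c = True, n = False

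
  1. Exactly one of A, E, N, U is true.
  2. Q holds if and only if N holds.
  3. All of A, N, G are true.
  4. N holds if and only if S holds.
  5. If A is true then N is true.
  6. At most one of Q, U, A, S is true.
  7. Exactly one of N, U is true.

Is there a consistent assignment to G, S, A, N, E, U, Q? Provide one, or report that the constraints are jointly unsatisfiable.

The formula is unsatisfiable.

Case N = True:
  (1) with N=T forces A = False.
  Constraint (3) is violated (A=F) — contradiction.
Case N = False:
  Constraint (3) is violated (N=F) — contradiction.
Both cases fail — unsatisfiable.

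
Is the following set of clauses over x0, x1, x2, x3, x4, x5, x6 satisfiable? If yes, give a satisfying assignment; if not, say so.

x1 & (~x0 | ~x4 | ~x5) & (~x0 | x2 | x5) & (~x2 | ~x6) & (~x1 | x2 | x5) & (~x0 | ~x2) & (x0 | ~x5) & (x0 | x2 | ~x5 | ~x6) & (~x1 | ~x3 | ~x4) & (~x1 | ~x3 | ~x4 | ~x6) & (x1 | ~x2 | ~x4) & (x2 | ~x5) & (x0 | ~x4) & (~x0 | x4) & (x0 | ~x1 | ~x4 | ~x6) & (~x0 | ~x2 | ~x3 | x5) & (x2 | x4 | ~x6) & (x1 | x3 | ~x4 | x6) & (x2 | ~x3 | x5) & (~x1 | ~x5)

Unit clause (x1) forces x1 = True.
In (~x1 | ~x5) only ~x5 is left, so x5 = False.
In (~x1 | x2 | x5) only x2 is left, so x2 = True.
In (~x0 | ~x2) only ~x0 is left, so x0 = False.
In (x0 | ~x4) only ~x4 is left, so x4 = False.
In (~x2 | ~x6) only ~x6 is left, so x6 = False.
Set x3 = True.
All clauses satisfied.

x0 = False, x1 = True, x2 = True, x3 = True, x4 = False, x5 = False, x6 = False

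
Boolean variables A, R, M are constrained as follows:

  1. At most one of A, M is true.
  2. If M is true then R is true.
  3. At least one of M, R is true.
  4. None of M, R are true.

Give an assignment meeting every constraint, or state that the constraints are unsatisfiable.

No satisfying assignment exists.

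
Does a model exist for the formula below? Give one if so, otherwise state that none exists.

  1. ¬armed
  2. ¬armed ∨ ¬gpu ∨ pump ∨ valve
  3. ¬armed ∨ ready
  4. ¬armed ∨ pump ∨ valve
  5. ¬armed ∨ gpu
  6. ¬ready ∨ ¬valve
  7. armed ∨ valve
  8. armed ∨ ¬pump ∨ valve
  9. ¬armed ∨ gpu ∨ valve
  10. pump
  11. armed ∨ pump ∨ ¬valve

gpu: False, pump: True, armed: False, ready: False, valve: True

Unit clause (¬armed) forces armed = False.
In (armed ∨ valve) only valve is left, so valve = True.
Unit clause (pump) forces pump = True.
In (¬ready ∨ ¬valve) only ¬ready is left, so ready = False.
Set gpu = False.
All clauses satisfied.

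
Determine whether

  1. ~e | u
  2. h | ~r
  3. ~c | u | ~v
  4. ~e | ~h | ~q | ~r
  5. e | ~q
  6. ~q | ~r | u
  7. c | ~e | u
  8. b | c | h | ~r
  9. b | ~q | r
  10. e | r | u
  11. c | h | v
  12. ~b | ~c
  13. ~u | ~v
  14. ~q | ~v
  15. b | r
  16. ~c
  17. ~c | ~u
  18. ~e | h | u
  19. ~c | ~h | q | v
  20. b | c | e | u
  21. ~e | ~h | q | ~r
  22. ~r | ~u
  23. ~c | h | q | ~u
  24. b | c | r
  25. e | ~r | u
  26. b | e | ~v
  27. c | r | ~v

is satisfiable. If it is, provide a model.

Unit clause (~c) forces c = False.
Set r = False.
  then (b | r) forces b = True.
  then (c | r | ~v) forces v = False.
  then (c | h | v) forces h = True.
Set e = False.
  then (e | ~q) forces q = False.
  then (e | r | u) forces u = True.
All clauses satisfied.

r = False, h = True, e = False, v = False, u = True, c = False, b = True, q = False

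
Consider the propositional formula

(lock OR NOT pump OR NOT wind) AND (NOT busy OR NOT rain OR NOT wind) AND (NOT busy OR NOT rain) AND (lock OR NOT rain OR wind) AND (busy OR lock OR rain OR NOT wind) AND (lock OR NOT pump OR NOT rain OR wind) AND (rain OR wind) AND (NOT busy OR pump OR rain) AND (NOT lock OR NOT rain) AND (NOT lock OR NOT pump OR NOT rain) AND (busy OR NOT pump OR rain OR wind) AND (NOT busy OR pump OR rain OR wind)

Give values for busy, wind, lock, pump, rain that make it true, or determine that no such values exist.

busy = False, wind = True, lock = True, pump = False, rain = False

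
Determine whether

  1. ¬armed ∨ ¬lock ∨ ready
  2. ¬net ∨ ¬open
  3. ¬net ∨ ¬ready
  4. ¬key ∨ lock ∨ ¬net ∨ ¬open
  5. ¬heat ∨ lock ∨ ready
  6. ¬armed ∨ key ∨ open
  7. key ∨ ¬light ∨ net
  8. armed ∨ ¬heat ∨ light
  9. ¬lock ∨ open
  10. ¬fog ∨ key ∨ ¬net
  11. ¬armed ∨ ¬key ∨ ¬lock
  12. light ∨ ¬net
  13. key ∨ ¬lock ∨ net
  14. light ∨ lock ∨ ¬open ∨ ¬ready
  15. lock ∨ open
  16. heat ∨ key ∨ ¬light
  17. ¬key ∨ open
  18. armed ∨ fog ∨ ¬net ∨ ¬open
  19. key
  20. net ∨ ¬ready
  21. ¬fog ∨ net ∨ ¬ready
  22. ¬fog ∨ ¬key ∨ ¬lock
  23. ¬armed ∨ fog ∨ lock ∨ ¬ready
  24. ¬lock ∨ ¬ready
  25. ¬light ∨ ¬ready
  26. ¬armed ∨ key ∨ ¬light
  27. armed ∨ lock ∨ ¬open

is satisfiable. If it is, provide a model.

Unit clause (key) forces key = True.
In (¬key ∨ open) only open is left, so open = True.
In (¬net ∨ ¬open) only ¬net is left, so net = False.
In (net ∨ ¬ready) only ¬ready is left, so ready = False.
Set lock = True.
  then (¬armed ∨ ¬lock ∨ ready) forces armed = False.
  then (¬fog ∨ ¬key ∨ ¬lock) forces fog = False.
Set light = False.
  then (armed ∨ ¬heat ∨ light) forces heat = False.
All clauses satisfied.

net = False, lock = True, light = False, heat = False, ready = False, armed = False, open = True, key = True, fog = False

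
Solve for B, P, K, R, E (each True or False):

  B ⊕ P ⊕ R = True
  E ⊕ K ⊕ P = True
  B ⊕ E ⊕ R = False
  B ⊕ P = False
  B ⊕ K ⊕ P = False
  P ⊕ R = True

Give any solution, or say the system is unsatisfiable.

B: False; P: False; K: False; R: True; E: True

B ⊕ P ⊕ R = F ⊕ F ⊕ T = True ✓
E ⊕ K ⊕ P = T ⊕ F ⊕ F = True ✓
B ⊕ E ⊕ R = F ⊕ T ⊕ T = False ✓
B ⊕ P = F ⊕ F = False ✓
B ⊕ K ⊕ P = F ⊕ F ⊕ F = False ✓
P ⊕ R = F ⊕ T = True ✓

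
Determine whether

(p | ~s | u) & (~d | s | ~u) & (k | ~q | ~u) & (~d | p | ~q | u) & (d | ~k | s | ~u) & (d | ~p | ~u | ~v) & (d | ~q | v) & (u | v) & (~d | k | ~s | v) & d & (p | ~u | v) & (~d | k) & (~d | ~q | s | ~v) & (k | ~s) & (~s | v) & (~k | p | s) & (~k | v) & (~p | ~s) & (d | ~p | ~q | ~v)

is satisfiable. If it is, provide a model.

Unit clause (d) forces d = True.
In (~d | k) only k is left, so k = True.
In (~k | v) only v is left, so v = True.
Set u = False.
Set p = True.
  then (~p | ~s) forces s = False.
  then (~d | ~q | s | ~v) forces q = False.
All clauses satisfied.

u = False, p = True, d = True, q = False, s = False, k = True, v = True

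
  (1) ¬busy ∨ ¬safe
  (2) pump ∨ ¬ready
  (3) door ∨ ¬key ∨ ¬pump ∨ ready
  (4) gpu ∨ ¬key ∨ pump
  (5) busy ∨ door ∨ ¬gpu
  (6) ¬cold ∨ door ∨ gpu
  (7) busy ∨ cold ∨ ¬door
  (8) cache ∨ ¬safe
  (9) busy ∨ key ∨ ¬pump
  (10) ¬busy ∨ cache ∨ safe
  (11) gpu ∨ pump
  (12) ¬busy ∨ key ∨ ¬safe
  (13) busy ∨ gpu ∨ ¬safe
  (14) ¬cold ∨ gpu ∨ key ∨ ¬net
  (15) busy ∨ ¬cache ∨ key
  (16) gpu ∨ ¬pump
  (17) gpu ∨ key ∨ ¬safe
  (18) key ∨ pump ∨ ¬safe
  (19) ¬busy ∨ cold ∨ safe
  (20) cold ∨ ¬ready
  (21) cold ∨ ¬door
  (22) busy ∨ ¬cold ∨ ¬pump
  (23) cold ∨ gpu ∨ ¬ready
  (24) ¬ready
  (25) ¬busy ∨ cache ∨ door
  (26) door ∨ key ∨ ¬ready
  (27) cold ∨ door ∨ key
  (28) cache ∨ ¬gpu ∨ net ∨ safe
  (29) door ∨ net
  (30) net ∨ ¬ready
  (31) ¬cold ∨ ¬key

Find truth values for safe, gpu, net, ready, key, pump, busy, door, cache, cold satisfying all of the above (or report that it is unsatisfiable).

safe = False, gpu = True, net = True, ready = False, key = False, pump = True, busy = True, door = True, cache = True, cold = True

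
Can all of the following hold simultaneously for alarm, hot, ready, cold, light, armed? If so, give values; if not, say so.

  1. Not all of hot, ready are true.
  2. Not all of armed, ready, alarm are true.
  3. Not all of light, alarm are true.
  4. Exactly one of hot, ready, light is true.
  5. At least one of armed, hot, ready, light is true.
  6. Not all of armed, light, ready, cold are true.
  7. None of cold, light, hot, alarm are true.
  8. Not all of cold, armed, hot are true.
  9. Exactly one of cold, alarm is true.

Unsatisfiable

Case alarm = True:
  Constraint (7) is violated (alarm=T) — contradiction.
Case alarm = False:
  (7) forces cold = False.
  Constraint (9) is violated (cold=F, alarm=F) — contradiction.
Both cases fail — unsatisfiable.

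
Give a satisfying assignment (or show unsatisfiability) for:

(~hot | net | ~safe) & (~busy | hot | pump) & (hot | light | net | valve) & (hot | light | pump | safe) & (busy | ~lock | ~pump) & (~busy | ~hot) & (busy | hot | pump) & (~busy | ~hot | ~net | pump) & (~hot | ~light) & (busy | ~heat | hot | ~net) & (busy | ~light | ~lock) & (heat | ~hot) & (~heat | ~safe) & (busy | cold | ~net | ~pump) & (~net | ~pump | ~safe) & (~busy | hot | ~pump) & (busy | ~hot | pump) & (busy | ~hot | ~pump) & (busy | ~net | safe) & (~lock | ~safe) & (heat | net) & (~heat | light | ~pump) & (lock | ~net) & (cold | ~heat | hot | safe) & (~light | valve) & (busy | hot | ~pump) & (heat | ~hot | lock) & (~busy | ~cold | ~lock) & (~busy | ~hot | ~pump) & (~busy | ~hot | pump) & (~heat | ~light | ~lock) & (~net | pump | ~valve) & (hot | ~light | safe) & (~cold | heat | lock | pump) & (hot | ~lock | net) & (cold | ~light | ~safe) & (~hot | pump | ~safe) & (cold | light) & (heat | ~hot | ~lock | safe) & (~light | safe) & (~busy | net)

Unsatisfiable — no assignment works.

Case hot = True:
  (~busy | ~hot) forces busy = False.
  (~hot | ~light) forces light = False.
  (heat | ~hot) forces heat = True.
  (~heat | ~safe) forces safe = False.
  (busy | ~hot | pump) forces pump = True.
  Clause (busy | ~hot | ~pump) is falsified — contradiction.
Case hot = False:
  If busy = True:
    (~busy | hot | pump) forces pump = True.
    clause (~busy | hot | ~pump) is falsified.
  If busy = False:
    (busy | hot | pump) forces pump = True.
    clause (busy | hot | ~pump) is falsified.
  Every sub-case reaches a contradiction.
Both cases fail, so the formula is unsatisfiable.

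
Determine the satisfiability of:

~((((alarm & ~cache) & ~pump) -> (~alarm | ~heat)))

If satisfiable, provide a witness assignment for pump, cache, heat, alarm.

pump=F, cache=F, heat=T, alarm=T

  ~((((alarm & ~cache) & ~pump) -> (~alarm | ~heat))) = True
    ((alarm & ~cache) & ~pump) -> (~alarm | ~heat) = False
      (alarm & ~cache) & ~pump = True
        alarm & ~cache = True
          ~cache = True
        ~pump = True
      ~alarm | ~heat = False
        ~alarm = False
        ~heat = False
The formula evaluates to True.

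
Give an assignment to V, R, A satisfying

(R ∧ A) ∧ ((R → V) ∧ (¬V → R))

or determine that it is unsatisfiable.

V=T; R=T; A=T

  R ∧ A = True
  (R → V) ∧ (¬V → R) = True
    R → V = True
    ¬V → R = True
      ¬V = False
Both conjuncts True, so the formula holds.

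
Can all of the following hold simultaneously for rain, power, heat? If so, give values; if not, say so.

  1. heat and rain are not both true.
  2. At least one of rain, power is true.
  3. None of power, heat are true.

rain: True; power: False; heat: False

  (1) heat=F, rain=T — not both ✓
  (2) {rain, power}: 1 true — at least one ✓
  (3) {power, heat}: 0 true — none ✓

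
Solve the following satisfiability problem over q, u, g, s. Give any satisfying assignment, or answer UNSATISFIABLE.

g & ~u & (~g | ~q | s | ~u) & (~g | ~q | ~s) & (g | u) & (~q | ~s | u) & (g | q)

q = False, u = False, g = True, s = True

Unit clause (g) forces g = True.
Unit clause (~u) forces u = False.
Set q = False.
Set s = True.
All clauses satisfied.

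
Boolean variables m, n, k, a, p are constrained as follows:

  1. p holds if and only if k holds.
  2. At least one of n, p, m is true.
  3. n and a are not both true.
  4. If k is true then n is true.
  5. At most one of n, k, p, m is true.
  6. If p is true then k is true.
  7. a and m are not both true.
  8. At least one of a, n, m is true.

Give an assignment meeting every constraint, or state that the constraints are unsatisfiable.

m = False, n = True, k = False, a = False, p = False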